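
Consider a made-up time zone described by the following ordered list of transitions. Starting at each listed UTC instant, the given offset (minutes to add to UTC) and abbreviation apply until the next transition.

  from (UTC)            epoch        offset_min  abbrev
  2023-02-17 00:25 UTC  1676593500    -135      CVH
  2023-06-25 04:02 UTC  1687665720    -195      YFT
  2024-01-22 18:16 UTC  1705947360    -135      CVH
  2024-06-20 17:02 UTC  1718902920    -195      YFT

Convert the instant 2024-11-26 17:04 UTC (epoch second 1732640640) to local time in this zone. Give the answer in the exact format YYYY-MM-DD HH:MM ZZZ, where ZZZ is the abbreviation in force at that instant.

2024-11-26 13:49 YFT

Query: 2024-11-26 17:04 UTC
Rule 4/4 (YFT, -03:15): 2024-06-20 17:02 UTC ≤ query < +∞
17·60 + 4 - 195 = 829 min
829 = 0·1440 + 829; 829 = 13·60 + 49 → 13:49, same day
→ 2024-11-26 13:49 YFT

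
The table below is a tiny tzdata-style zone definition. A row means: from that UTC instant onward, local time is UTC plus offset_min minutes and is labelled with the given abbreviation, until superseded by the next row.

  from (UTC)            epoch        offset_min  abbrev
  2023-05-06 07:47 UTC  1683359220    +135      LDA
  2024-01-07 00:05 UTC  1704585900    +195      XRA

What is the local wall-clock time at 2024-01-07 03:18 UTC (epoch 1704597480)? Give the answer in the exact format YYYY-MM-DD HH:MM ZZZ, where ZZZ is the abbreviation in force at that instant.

2024-01-07 06:33 XRA

Query: 2024-01-07 03:18 UTC
Rule 2/2 (XRA, +03:15): 2024-01-07 00:05 UTC ≤ query < +∞
3·60 + 18 + 195 = 393 min
393 = 0·1440 + 393; 393 = 6·60 + 33 → 06:33, same day
→ 2024-01-07 06:33 XRA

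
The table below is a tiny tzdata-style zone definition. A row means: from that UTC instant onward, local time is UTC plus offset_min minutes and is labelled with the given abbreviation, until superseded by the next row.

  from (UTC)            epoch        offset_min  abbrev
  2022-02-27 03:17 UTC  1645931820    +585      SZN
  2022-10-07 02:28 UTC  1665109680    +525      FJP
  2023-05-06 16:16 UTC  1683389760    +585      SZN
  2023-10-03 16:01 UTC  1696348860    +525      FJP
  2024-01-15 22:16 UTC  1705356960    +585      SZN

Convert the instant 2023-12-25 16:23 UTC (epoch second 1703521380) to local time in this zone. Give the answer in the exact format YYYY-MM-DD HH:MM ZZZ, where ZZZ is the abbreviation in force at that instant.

2023-12-26 01:08 FJP

Query: 2023-12-25 16:23 UTC
Rule 4/5 (FJP, +08:45): 2023-10-03 16:01 UTC ≤ query < 2024-01-15 22:16 UTC
16·60 + 23 + 525 = 1508 min
1508 = 1·1440 + 68; 68 = 1·60 + 8 → 01:08, 2023-12-25 + 1 day = 2023-12-26
→ 2023-12-26 01:08 FJP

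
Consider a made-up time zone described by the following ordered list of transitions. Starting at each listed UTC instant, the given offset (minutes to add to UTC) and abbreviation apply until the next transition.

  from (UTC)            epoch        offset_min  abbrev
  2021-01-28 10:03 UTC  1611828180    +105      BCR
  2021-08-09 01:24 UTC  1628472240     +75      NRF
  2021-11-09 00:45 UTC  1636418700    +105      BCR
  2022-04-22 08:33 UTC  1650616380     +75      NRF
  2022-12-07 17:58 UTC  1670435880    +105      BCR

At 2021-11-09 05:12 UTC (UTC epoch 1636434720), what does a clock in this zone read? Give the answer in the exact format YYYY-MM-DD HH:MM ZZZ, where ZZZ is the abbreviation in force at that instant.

2021-11-09 06:57 BCR

Query: 2021-11-09 05:12 UTC
Rule 3/5 (BCR, +01:45): 2021-11-09 00:45 UTC ≤ query < 2022-04-22 08:33 UTC
5·60 + 12 + 105 = 417 min
417 = 0·1440 + 417; 417 = 6·60 + 57 → 06:57, same day
→ 2021-11-09 06:57 BCR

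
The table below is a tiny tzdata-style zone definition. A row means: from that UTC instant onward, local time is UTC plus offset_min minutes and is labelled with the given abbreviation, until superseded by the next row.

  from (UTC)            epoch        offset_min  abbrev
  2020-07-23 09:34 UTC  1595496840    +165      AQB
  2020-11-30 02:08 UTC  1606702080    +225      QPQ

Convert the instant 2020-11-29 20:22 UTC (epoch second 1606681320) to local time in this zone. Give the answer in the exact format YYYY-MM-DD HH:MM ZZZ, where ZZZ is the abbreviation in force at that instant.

Query: 2020-11-29 20:22 UTC
Rule 1/2 (AQB, +02:45): 2020-07-23 09:34 UTC ≤ query < 2020-11-30 02:08 UTC
20·60 + 22 + 165 = 1387 min
1387 = 0·1440 + 1387; 1387 = 23·60 + 7 → 23:07, same day
→ 2020-11-29 23:07 AQB

2020-11-29 23:07 AQB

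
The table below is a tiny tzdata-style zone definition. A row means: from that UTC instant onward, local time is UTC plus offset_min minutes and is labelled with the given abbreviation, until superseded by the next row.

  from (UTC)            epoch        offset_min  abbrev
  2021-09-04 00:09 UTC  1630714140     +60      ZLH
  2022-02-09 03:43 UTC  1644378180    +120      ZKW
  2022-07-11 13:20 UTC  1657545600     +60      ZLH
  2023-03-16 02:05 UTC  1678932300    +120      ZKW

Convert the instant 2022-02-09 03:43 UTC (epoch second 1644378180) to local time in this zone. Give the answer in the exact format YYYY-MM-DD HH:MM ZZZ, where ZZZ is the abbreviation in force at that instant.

2022-02-09 05:43 ZKW

Query: 2022-02-09 03:43 UTC
Rule 2/4 (ZKW, +02:00): 2022-02-09 03:43 UTC ≤ query < 2022-07-11 13:20 UTC
3·60 + 43 + 120 = 343 min
343 = 0·1440 + 343; 343 = 5·60 + 43 → 05:43, same day
→ 2022-02-09 05:43 ZKW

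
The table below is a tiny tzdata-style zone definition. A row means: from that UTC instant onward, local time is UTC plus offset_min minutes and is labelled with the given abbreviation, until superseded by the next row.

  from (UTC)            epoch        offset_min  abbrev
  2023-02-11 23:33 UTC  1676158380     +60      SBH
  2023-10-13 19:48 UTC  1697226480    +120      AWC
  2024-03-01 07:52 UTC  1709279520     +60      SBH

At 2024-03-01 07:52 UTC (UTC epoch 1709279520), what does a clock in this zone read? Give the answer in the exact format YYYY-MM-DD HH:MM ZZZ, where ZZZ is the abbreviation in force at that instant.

Query: 2024-03-01 07:52 UTC
Rule 3/3 (SBH, +01:00): 2024-03-01 07:52 UTC ≤ query < +∞
7·60 + 52 + 60 = 532 min
532 = 0·1440 + 532; 532 = 8·60 + 52 → 08:52, same day
→ 2024-03-01 08:52 SBH

2024-03-01 08:52 SBH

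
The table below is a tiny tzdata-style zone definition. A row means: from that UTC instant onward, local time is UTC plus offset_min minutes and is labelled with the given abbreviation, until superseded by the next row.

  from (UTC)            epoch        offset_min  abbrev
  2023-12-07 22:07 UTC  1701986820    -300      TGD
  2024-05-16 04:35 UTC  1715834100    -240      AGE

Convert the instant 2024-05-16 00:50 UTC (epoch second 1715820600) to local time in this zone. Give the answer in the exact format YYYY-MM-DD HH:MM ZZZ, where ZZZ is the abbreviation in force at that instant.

Query: 2024-05-16 00:50 UTC
Rule 1/2 (TGD, -05:00): 2023-12-07 22:07 UTC ≤ query < 2024-05-16 04:35 UTC
0·60 + 50 - 300 = -250 min
-250 = -1·1440 + 1190; 1190 = 19·60 + 50 → 19:50, 2024-05-16 - 1 day = 2024-05-15
→ 2024-05-15 19:50 TGD

2024-05-15 19:50 TGD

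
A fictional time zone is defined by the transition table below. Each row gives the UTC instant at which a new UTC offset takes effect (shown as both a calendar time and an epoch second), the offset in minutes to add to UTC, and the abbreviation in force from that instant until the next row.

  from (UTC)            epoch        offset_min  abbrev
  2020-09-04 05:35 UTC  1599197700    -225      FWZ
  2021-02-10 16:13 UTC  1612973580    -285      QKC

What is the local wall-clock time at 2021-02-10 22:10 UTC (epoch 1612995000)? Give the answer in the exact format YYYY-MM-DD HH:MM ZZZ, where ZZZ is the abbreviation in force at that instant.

Query: 2021-02-10 22:10 UTC
Rule 2/2 (QKC, -04:45): 2021-02-10 16:13 UTC ≤ query < +∞
22·60 + 10 - 285 = 1045 min
1045 = 0·1440 + 1045; 1045 = 17·60 + 25 → 17:25, same day
→ 2021-02-10 17:25 QKC

2021-02-10 17:25 QKC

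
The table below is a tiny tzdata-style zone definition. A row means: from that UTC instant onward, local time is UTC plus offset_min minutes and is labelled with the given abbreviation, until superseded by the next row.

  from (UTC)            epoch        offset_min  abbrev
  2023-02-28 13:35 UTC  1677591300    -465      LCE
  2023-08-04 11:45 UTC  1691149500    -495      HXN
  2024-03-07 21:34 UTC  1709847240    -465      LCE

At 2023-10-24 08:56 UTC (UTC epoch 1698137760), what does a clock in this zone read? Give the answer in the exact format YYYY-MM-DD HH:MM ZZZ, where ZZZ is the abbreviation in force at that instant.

2023-10-24 00:41 HXN

Query: 2023-10-24 08:56 UTC
Rule 2/3 (HXN, -08:15): 2023-08-04 11:45 UTC ≤ query < 2024-03-07 21:34 UTC
8·60 + 56 - 495 = 41 min
41 = 0·1440 + 41; 41 = 0·60 + 41 → 00:41, same day
→ 2023-10-24 00:41 HXN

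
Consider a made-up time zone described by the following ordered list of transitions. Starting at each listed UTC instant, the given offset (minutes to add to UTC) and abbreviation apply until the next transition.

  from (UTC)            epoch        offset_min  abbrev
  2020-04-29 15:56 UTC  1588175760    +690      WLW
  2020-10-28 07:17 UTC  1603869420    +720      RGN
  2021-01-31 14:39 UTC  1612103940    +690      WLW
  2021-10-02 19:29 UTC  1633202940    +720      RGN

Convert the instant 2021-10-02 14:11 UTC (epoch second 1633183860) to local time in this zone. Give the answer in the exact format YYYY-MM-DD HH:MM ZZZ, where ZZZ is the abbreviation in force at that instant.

Query: 2021-10-02 14:11 UTC
Rule 3/4 (WLW, +11:30): 2021-01-31 14:39 UTC ≤ query < 2021-10-02 19:29 UTC
14·60 + 11 + 690 = 1541 min
1541 = 1·1440 + 101; 101 = 1·60 + 41 → 01:41, 2021-10-02 + 1 day = 2021-10-03
→ 2021-10-03 01:41 WLW

2021-10-03 01:41 WLW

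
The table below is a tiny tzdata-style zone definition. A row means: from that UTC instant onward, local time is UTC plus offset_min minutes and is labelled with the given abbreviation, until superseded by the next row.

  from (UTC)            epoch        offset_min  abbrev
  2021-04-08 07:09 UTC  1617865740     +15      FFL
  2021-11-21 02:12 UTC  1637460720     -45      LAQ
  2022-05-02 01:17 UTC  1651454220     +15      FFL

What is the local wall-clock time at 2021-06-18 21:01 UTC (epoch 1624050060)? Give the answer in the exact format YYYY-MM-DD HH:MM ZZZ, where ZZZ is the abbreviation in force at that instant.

Query: 2021-06-18 21:01 UTC
Rule 1/3 (FFL, +00:15): 2021-04-08 07:09 UTC ≤ query < 2021-11-21 02:12 UTC
21·60 + 1 + 15 = 1276 min
1276 = 0·1440 + 1276; 1276 = 21·60 + 16 → 21:16, same day
→ 2021-06-18 21:16 FFL

2021-06-18 21:16 FFL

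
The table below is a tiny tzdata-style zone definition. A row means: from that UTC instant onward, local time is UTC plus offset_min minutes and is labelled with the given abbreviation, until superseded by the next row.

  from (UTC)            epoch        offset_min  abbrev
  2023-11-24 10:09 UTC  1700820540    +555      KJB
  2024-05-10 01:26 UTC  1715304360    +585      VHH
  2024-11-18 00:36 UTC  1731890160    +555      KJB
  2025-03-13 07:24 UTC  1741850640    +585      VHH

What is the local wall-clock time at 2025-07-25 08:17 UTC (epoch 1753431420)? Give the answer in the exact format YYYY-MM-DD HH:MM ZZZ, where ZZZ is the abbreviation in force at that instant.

2025-07-25 18:02 VHH

Query: 2025-07-25 08:17 UTC
Rule 4/4 (VHH, +09:45): 2025-03-13 07:24 UTC ≤ query < +∞
8·60 + 17 + 585 = 1082 min
1082 = 0·1440 + 1082; 1082 = 18·60 + 2 → 18:02, same day
→ 2025-07-25 18:02 VHH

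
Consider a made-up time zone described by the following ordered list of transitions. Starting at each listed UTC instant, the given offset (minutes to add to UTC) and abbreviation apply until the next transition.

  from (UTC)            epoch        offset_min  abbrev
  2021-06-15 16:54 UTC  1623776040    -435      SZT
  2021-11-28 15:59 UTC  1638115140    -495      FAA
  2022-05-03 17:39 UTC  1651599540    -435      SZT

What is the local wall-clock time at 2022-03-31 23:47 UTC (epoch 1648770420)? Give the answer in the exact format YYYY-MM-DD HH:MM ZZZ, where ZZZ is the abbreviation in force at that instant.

2022-03-31 15:32 FAA

Query: 2022-03-31 23:47 UTC
Rule 2/3 (FAA, -08:15): 2021-11-28 15:59 UTC ≤ query < 2022-05-03 17:39 UTC
23·60 + 47 - 495 = 932 min
932 = 0·1440 + 932; 932 = 15·60 + 32 → 15:32, same day
→ 2022-03-31 15:32 FAA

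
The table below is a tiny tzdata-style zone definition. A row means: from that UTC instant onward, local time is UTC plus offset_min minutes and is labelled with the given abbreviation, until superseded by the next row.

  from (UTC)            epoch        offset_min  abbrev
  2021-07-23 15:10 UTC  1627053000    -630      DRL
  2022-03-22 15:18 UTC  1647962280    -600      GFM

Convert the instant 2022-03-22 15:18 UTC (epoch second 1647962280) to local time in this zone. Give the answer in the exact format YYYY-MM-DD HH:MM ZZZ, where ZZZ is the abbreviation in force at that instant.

Query: 2022-03-22 15:18 UTC
Rule 2/2 (GFM, -10:00): 2022-03-22 15:18 UTC ≤ query < +∞
15·60 + 18 - 600 = 318 min
318 = 0·1440 + 318; 318 = 5·60 + 18 → 05:18, same day
→ 2022-03-22 05:18 GFM

2022-03-22 05:18 GFM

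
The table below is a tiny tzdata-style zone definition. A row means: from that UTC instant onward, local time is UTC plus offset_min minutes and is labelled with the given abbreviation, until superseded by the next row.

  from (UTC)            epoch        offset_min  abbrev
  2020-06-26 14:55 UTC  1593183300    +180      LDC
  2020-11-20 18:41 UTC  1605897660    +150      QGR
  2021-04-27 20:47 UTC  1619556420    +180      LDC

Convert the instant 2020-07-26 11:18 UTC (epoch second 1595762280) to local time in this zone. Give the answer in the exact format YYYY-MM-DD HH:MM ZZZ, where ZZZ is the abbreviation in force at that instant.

Query: 2020-07-26 11:18 UTC
Rule 1/3 (LDC, +03:00): 2020-06-26 14:55 UTC ≤ query < 2020-11-20 18:41 UTC
11·60 + 18 + 180 = 858 min
858 = 0·1440 + 858; 858 = 14·60 + 18 → 14:18, same day
→ 2020-07-26 14:18 LDC

2020-07-26 14:18 LDC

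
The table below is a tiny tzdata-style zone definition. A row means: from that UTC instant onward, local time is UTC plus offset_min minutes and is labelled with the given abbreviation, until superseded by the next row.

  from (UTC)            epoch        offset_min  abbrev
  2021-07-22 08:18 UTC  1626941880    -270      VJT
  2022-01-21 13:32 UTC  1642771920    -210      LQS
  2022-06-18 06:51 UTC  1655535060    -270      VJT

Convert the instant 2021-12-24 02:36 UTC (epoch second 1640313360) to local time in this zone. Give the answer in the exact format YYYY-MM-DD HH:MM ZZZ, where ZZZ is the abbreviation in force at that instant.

Query: 2021-12-24 02:36 UTC
Rule 1/3 (VJT, -04:30): 2021-07-22 08:18 UTC ≤ query < 2022-01-21 13:32 UTC
2·60 + 36 - 270 = -114 min
-114 = -1·1440 + 1326; 1326 = 22·60 + 6 → 22:06, 2021-12-24 - 1 day = 2021-12-23
→ 2021-12-23 22:06 VJT

2021-12-23 22:06 VJT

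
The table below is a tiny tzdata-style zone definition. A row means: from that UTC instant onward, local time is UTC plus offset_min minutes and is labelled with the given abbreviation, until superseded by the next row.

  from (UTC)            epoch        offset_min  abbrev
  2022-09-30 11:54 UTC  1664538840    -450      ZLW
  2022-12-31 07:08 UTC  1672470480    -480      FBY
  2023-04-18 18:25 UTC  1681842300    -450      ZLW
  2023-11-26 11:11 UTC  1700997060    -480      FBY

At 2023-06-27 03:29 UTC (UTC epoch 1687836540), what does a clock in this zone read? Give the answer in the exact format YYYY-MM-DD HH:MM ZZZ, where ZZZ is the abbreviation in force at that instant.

2023-06-26 19:59 ZLW

Query: 2023-06-27 03:29 UTC
Rule 3/4 (ZLW, -07:30): 2023-04-18 18:25 UTC ≤ query < 2023-11-26 11:11 UTC
3·60 + 29 - 450 = -241 min
-241 = -1·1440 + 1199; 1199 = 19·60 + 59 → 19:59, 2023-06-27 - 1 day = 2023-06-26
→ 2023-06-26 19:59 ZLW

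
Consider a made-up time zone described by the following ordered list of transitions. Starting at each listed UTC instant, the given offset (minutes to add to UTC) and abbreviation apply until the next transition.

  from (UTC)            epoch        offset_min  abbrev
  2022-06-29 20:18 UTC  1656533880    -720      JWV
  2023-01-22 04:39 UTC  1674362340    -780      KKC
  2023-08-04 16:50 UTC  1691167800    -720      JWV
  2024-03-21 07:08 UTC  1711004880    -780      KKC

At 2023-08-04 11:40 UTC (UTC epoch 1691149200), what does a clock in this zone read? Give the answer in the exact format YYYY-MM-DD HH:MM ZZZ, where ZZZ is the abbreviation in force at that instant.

2023-08-03 22:40 KKC

Query: 2023-08-04 11:40 UTC
Rule 2/4 (KKC, -13:00): 2023-01-22 04:39 UTC ≤ query < 2023-08-04 16:50 UTC
11·60 + 40 - 780 = -80 min
-80 = -1·1440 + 1360; 1360 = 22·60 + 40 → 22:40, 2023-08-04 - 1 day = 2023-08-03
→ 2023-08-03 22:40 KKC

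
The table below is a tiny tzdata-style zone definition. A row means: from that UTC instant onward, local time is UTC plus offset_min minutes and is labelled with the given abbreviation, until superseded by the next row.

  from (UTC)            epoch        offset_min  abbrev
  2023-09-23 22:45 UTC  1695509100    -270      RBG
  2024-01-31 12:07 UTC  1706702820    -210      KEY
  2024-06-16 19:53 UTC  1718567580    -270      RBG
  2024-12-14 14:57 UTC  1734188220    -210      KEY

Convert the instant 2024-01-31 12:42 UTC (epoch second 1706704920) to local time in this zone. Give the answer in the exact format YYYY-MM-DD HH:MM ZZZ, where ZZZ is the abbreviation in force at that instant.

Query: 2024-01-31 12:42 UTC
Rule 2/4 (KEY, -03:30): 2024-01-31 12:07 UTC ≤ query < 2024-06-16 19:53 UTC
12·60 + 42 - 210 = 552 min
552 = 0·1440 + 552; 552 = 9·60 + 12 → 09:12, same day
→ 2024-01-31 09:12 KEY

2024-01-31 09:12 KEY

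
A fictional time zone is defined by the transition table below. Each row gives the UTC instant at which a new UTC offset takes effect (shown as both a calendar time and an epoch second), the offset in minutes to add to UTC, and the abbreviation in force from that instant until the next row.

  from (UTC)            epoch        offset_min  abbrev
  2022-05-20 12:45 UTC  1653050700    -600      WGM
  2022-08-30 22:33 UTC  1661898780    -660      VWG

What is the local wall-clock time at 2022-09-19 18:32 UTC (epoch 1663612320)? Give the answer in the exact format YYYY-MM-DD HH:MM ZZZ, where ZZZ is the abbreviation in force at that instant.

2022-09-19 07:32 VWG

Query: 2022-09-19 18:32 UTC
Rule 2/2 (VWG, -11:00): 2022-08-30 22:33 UTC ≤ query < +∞
18·60 + 32 - 660 = 452 min
452 = 0·1440 + 452; 452 = 7·60 + 32 → 07:32, same day
→ 2022-09-19 07:32 VWG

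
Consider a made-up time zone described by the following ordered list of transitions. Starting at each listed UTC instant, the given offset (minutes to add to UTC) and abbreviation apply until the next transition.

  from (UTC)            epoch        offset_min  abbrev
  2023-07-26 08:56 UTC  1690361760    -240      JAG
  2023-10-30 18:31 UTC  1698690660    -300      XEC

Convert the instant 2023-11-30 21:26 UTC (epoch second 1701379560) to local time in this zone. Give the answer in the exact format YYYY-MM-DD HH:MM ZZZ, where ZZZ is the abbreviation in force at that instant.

Query: 2023-11-30 21:26 UTC
Rule 2/2 (XEC, -05:00): 2023-10-30 18:31 UTC ≤ query < +∞
21·60 + 26 - 300 = 986 min
986 = 0·1440 + 986; 986 = 16·60 + 26 → 16:26, same day
→ 2023-11-30 16:26 XEC

2023-11-30 16:26 XEC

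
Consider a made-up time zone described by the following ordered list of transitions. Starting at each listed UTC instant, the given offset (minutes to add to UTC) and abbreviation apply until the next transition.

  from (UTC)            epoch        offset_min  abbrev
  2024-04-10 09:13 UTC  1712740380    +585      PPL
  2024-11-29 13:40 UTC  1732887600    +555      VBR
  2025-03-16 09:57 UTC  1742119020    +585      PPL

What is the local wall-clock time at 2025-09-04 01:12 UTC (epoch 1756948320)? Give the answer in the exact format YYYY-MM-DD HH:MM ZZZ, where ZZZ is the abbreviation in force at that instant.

2025-09-04 10:57 PPL

Query: 2025-09-04 01:12 UTC
Rule 3/3 (PPL, +09:45): 2025-03-16 09:57 UTC ≤ query < +∞
1·60 + 12 + 585 = 657 min
657 = 0·1440 + 657; 657 = 10·60 + 57 → 10:57, same day
→ 2025-09-04 10:57 PPL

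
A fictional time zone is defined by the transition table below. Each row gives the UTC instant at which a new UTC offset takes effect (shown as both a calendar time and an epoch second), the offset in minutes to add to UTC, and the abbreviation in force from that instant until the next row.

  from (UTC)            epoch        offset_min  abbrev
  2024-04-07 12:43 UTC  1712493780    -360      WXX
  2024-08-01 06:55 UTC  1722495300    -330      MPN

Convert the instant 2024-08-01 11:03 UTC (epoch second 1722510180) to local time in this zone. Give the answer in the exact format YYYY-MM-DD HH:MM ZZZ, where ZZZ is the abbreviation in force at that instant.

Query: 2024-08-01 11:03 UTC
Rule 2/2 (MPN, -05:30): 2024-08-01 06:55 UTC ≤ query < +∞
11·60 + 3 - 330 = 333 min
333 = 0·1440 + 333; 333 = 5·60 + 33 → 05:33, same day
→ 2024-08-01 05:33 MPN

2024-08-01 05:33 MPN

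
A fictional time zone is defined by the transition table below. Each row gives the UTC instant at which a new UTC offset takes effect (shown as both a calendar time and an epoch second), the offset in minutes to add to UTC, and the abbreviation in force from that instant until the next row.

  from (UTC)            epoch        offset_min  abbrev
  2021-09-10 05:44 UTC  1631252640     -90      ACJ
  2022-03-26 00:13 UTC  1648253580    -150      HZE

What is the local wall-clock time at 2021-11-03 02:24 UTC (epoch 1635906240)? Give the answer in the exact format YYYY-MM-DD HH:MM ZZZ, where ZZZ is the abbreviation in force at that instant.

Query: 2021-11-03 02:24 UTC
Rule 1/2 (ACJ, -01:30): 2021-09-10 05:44 UTC ≤ query < 2022-03-26 00:13 UTC
2·60 + 24 - 90 = 54 min
54 = 0·1440 + 54; 54 = 0·60 + 54 → 00:54, same day
→ 2021-11-03 00:54 ACJ

2021-11-03 00:54 ACJ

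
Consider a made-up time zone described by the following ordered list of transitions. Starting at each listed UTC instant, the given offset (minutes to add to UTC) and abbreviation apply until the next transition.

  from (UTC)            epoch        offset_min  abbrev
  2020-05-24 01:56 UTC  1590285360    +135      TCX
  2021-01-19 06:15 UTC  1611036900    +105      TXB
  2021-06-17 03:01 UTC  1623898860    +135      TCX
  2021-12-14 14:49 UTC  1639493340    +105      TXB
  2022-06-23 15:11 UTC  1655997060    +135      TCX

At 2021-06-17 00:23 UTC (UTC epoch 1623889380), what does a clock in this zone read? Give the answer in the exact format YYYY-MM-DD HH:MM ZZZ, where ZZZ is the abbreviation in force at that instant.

Query: 2021-06-17 00:23 UTC
Rule 2/5 (TXB, +01:45): 2021-01-19 06:15 UTC ≤ query < 2021-06-17 03:01 UTC
0·60 + 23 + 105 = 128 min
128 = 0·1440 + 128; 128 = 2·60 + 8 → 02:08, same day
→ 2021-06-17 02:08 TXB

2021-06-17 02:08 TXB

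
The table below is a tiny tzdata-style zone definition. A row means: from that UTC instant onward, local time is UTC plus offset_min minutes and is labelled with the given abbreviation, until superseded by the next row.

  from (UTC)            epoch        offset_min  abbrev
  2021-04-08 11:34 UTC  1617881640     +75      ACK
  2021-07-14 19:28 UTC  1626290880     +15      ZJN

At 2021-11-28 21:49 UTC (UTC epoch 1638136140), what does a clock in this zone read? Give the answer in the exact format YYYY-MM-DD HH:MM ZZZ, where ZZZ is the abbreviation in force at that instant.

2021-11-28 22:04 ZJN

Query: 2021-11-28 21:49 UTC
Rule 2/2 (ZJN, +00:15): 2021-07-14 19:28 UTC ≤ query < +∞
21·60 + 49 + 15 = 1324 min
1324 = 0·1440 + 1324; 1324 = 22·60 + 4 → 22:04, same day
→ 2021-11-28 22:04 ZJN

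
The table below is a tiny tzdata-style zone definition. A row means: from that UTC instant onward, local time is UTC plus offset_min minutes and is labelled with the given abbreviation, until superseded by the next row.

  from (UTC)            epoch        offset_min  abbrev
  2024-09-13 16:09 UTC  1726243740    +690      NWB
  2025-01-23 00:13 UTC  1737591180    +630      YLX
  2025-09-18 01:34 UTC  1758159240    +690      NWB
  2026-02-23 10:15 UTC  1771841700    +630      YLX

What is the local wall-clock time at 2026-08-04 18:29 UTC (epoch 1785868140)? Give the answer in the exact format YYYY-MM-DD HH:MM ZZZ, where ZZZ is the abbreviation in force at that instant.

2026-08-05 04:59 YLX

Query: 2026-08-04 18:29 UTC
Rule 4/4 (YLX, +10:30): 2026-02-23 10:15 UTC ≤ query < +∞
18·60 + 29 + 630 = 1739 min
1739 = 1·1440 + 299; 299 = 4·60 + 59 → 04:59, 2026-08-04 + 1 day = 2026-08-05
→ 2026-08-05 04:59 YLX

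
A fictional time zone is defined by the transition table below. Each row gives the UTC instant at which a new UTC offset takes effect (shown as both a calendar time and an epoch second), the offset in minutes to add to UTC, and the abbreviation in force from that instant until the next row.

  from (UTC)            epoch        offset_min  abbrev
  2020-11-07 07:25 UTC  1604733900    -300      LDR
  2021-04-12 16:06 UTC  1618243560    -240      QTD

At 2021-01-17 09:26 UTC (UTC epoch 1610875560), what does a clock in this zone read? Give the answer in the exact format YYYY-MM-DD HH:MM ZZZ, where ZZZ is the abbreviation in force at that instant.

Query: 2021-01-17 09:26 UTC
Rule 1/2 (LDR, -05:00): 2020-11-07 07:25 UTC ≤ query < 2021-04-12 16:06 UTC
9·60 + 26 - 300 = 266 min
266 = 0·1440 + 266; 266 = 4·60 + 26 → 04:26, same day
→ 2021-01-17 04:26 LDR

2021-01-17 04:26 LDR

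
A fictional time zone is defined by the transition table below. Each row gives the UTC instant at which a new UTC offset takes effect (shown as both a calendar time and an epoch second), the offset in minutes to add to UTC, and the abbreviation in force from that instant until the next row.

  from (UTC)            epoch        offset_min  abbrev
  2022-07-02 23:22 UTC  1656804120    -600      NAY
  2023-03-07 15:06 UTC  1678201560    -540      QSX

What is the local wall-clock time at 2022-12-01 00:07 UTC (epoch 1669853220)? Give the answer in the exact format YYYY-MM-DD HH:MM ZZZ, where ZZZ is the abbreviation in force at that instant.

Query: 2022-12-01 00:07 UTC
Rule 1/2 (NAY, -10:00): 2022-07-02 23:22 UTC ≤ query < 2023-03-07 15:06 UTC
0·60 + 7 - 600 = -593 min
-593 = -1·1440 + 847; 847 = 14·60 + 7 → 14:07, 2022-12-01 - 1 day = 2022-11-30
→ 2022-11-30 14:07 NAY

2022-11-30 14:07 NAY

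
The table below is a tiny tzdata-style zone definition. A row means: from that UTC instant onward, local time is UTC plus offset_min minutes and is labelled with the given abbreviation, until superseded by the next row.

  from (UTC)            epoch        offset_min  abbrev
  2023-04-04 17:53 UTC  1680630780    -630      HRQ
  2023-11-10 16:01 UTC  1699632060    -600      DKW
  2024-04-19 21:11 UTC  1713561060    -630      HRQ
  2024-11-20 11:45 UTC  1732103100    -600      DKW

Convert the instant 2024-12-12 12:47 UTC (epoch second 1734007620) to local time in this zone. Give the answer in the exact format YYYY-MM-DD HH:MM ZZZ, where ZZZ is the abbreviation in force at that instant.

2024-12-12 02:47 DKW

Query: 2024-12-12 12:47 UTC
Rule 4/4 (DKW, -10:00): 2024-11-20 11:45 UTC ≤ query < +∞
12·60 + 47 - 600 = 167 min
167 = 0·1440 + 167; 167 = 2·60 + 47 → 02:47, same day
→ 2024-12-12 02:47 DKW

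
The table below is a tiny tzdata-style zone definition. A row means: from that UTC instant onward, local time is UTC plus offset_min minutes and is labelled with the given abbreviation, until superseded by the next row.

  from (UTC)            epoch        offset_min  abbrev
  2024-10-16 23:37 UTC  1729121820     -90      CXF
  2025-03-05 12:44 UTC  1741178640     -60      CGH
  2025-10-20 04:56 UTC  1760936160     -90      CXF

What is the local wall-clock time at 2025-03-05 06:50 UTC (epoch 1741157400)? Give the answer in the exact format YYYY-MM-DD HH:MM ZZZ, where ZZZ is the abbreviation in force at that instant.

2025-03-05 05:20 CXF

Query: 2025-03-05 06:50 UTC
Rule 1/3 (CXF, -01:30): 2024-10-16 23:37 UTC ≤ query < 2025-03-05 12:44 UTC
6·60 + 50 - 90 = 320 min
320 = 0·1440 + 320; 320 = 5·60 + 20 → 05:20, same day
→ 2025-03-05 05:20 CXF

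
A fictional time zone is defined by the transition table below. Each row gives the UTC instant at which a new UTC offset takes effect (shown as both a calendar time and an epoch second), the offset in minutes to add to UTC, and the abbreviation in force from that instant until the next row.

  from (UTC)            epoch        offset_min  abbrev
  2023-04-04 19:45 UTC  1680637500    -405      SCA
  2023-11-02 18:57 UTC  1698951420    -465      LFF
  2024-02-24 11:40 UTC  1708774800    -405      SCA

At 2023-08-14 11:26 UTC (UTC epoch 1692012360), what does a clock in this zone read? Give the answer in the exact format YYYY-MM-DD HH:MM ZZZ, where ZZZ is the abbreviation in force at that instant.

2023-08-14 04:41 SCA

Query: 2023-08-14 11:26 UTC
Rule 1/3 (SCA, -06:45): 2023-04-04 19:45 UTC ≤ query < 2023-11-02 18:57 UTC
11·60 + 26 - 405 = 281 min
281 = 0·1440 + 281; 281 = 4·60 + 41 → 04:41, same day
→ 2023-08-14 04:41 SCA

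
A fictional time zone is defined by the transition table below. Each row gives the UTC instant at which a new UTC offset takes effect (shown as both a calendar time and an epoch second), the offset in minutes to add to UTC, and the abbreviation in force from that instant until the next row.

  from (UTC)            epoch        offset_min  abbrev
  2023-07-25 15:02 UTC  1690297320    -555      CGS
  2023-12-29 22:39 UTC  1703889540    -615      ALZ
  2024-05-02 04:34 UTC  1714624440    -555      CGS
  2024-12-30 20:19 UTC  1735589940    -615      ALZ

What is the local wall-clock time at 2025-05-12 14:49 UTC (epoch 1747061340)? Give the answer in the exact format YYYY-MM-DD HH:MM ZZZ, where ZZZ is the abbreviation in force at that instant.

Query: 2025-05-12 14:49 UTC
Rule 4/4 (ALZ, -10:15): 2024-12-30 20:19 UTC ≤ query < +∞
14·60 + 49 - 615 = 274 min
274 = 0·1440 + 274; 274 = 4·60 + 34 → 04:34, same day
→ 2025-05-12 04:34 ALZ

2025-05-12 04:34 ALZ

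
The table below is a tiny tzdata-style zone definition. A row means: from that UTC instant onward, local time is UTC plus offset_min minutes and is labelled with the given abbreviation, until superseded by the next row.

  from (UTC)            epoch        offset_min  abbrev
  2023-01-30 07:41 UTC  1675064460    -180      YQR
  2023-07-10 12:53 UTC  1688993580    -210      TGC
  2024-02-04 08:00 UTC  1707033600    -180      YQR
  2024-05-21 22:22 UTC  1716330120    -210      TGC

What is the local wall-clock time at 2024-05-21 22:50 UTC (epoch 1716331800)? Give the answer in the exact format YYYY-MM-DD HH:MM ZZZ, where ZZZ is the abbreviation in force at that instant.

2024-05-21 19:20 TGC

Query: 2024-05-21 22:50 UTC
Rule 4/4 (TGC, -03:30): 2024-05-21 22:22 UTC ≤ query < +∞
22·60 + 50 - 210 = 1160 min
1160 = 0·1440 + 1160; 1160 = 19·60 + 20 → 19:20, same day
→ 2024-05-21 19:20 TGC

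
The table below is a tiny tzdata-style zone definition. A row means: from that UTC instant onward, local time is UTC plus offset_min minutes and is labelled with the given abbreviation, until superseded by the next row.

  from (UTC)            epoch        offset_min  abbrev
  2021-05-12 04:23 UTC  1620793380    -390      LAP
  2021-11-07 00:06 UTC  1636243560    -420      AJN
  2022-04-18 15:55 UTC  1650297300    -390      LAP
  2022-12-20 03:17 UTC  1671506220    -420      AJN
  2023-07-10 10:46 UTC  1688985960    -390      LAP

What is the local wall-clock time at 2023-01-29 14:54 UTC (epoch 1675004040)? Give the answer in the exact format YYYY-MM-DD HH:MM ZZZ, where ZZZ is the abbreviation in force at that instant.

2023-01-29 07:54 AJN

Query: 2023-01-29 14:54 UTC
Rule 4/5 (AJN, -07:00): 2022-12-20 03:17 UTC ≤ query < 2023-07-10 10:46 UTC
14·60 + 54 - 420 = 474 min
474 = 0·1440 + 474; 474 = 7·60 + 54 → 07:54, same day
→ 2023-01-29 07:54 AJN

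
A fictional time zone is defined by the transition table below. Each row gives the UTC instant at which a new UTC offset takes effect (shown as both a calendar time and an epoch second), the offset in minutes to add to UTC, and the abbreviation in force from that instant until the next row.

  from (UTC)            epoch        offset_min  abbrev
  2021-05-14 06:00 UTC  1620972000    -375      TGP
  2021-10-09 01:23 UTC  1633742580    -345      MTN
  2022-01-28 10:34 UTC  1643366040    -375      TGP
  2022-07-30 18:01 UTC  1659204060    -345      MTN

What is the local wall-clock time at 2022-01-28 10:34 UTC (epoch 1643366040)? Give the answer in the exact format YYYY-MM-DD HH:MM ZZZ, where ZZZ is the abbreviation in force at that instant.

Query: 2022-01-28 10:34 UTC
Rule 3/4 (TGP, -06:15): 2022-01-28 10:34 UTC ≤ query < 2022-07-30 18:01 UTC
10·60 + 34 - 375 = 259 min
259 = 0·1440 + 259; 259 = 4·60 + 19 → 04:19, same day
→ 2022-01-28 04:19 TGP

2022-01-28 04:19 TGP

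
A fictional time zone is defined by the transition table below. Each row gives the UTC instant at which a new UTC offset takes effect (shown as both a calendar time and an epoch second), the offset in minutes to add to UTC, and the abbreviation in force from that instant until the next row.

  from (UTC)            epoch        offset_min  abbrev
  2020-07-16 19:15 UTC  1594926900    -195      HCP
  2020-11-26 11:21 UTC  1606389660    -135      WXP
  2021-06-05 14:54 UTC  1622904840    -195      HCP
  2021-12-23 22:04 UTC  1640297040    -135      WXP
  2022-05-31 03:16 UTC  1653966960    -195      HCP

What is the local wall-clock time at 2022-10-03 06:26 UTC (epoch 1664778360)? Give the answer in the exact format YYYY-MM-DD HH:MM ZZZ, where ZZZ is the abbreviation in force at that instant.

2022-10-03 03:11 HCP

Query: 2022-10-03 06:26 UTC
Rule 5/5 (HCP, -03:15): 2022-05-31 03:16 UTC ≤ query < +∞
6·60 + 26 - 195 = 191 min
191 = 0·1440 + 191; 191 = 3·60 + 11 → 03:11, same day
→ 2022-10-03 03:11 HCP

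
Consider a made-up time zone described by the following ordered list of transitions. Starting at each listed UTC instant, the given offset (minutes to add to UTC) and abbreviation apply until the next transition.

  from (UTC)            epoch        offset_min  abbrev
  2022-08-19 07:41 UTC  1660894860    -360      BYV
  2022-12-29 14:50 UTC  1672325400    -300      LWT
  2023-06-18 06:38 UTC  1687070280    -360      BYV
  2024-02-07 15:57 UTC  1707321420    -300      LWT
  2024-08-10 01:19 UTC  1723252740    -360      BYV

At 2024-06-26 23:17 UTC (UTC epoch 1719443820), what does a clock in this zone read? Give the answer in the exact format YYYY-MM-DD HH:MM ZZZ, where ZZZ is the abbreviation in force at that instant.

2024-06-26 18:17 LWT

Query: 2024-06-26 23:17 UTC
Rule 4/5 (LWT, -05:00): 2024-02-07 15:57 UTC ≤ query < 2024-08-10 01:19 UTC
23·60 + 17 - 300 = 1097 min
1097 = 0·1440 + 1097; 1097 = 18·60 + 17 → 18:17, same day
→ 2024-06-26 18:17 LWT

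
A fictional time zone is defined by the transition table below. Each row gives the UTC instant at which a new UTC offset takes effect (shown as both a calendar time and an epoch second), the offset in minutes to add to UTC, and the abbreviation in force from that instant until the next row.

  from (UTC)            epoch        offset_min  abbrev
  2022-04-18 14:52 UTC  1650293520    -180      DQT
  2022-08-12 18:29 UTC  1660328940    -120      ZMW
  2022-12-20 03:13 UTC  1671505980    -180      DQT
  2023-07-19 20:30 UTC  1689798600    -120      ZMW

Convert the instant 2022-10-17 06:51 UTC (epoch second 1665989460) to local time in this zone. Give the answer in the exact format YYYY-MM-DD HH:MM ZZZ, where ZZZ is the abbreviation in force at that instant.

2022-10-17 04:51 ZMW

Query: 2022-10-17 06:51 UTC
Rule 2/4 (ZMW, -02:00): 2022-08-12 18:29 UTC ≤ query < 2022-12-20 03:13 UTC
6·60 + 51 - 120 = 291 min
291 = 0·1440 + 291; 291 = 4·60 + 51 → 04:51, same day
→ 2022-10-17 04:51 ZMW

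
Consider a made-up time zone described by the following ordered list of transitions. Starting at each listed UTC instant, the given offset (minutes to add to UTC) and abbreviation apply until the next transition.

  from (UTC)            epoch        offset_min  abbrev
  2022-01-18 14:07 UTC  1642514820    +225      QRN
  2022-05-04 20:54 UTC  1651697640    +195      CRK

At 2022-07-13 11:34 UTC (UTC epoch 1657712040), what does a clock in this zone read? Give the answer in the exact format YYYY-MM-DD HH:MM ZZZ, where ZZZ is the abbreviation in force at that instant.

2022-07-13 14:49 CRK

Query: 2022-07-13 11:34 UTC
Rule 2/2 (CRK, +03:15): 2022-05-04 20:54 UTC ≤ query < +∞
11·60 + 34 + 195 = 889 min
889 = 0·1440 + 889; 889 = 14·60 + 49 → 14:49, same day
→ 2022-07-13 14:49 CRK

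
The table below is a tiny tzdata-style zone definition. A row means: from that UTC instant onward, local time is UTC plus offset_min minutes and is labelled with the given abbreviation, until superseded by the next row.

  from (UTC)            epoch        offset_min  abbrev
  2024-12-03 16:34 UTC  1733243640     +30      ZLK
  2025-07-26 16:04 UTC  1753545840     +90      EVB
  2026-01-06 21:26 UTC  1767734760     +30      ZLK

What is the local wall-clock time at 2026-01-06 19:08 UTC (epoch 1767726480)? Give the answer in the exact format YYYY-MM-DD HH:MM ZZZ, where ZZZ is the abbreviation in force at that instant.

2026-01-06 20:38 EVB

Query: 2026-01-06 19:08 UTC
Rule 2/3 (EVB, +01:30): 2025-07-26 16:04 UTC ≤ query < 2026-01-06 21:26 UTC
19·60 + 8 + 90 = 1238 min
1238 = 0·1440 + 1238; 1238 = 20·60 + 38 → 20:38, same day
→ 2026-01-06 20:38 EVB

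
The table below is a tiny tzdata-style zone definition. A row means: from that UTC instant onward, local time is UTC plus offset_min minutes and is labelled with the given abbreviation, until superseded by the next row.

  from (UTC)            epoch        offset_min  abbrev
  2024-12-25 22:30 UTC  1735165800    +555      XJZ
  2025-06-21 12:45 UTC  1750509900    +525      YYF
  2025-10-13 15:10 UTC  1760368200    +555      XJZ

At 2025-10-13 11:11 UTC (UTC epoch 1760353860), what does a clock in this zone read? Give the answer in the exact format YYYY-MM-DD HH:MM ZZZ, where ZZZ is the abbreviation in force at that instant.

Query: 2025-10-13 11:11 UTC
Rule 2/3 (YYF, +08:45): 2025-06-21 12:45 UTC ≤ query < 2025-10-13 15:10 UTC
11·60 + 11 + 525 = 1196 min
1196 = 0·1440 + 1196; 1196 = 19·60 + 56 → 19:56, same day
→ 2025-10-13 19:56 YYF

2025-10-13 19:56 YYF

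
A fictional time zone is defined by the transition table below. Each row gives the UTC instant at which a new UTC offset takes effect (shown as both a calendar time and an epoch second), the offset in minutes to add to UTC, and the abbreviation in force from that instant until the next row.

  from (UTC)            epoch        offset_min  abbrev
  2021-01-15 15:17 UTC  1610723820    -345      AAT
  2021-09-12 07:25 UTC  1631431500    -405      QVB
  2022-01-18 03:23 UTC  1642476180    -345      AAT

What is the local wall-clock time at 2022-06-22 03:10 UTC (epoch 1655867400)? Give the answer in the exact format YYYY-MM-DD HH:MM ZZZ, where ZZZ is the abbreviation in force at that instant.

Query: 2022-06-22 03:10 UTC
Rule 3/3 (AAT, -05:45): 2022-01-18 03:23 UTC ≤ query < +∞
3·60 + 10 - 345 = -155 min
-155 = -1·1440 + 1285; 1285 = 21·60 + 25 → 21:25, 2022-06-22 - 1 day = 2022-06-21
→ 2022-06-21 21:25 AAT

2022-06-21 21:25 AAT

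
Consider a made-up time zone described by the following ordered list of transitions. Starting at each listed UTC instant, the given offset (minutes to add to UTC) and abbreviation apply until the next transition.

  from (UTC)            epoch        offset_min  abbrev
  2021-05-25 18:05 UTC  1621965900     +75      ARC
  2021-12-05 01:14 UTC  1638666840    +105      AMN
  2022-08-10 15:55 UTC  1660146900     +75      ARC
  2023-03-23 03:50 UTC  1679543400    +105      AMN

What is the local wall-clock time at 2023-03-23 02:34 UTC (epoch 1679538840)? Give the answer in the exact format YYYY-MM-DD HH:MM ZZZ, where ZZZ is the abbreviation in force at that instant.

2023-03-23 03:49 ARC

Query: 2023-03-23 02:34 UTC
Rule 3/4 (ARC, +01:15): 2022-08-10 15:55 UTC ≤ query < 2023-03-23 03:50 UTC
2·60 + 34 + 75 = 229 min
229 = 0·1440 + 229; 229 = 3·60 + 49 → 03:49, same day
→ 2023-03-23 03:49 ARC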